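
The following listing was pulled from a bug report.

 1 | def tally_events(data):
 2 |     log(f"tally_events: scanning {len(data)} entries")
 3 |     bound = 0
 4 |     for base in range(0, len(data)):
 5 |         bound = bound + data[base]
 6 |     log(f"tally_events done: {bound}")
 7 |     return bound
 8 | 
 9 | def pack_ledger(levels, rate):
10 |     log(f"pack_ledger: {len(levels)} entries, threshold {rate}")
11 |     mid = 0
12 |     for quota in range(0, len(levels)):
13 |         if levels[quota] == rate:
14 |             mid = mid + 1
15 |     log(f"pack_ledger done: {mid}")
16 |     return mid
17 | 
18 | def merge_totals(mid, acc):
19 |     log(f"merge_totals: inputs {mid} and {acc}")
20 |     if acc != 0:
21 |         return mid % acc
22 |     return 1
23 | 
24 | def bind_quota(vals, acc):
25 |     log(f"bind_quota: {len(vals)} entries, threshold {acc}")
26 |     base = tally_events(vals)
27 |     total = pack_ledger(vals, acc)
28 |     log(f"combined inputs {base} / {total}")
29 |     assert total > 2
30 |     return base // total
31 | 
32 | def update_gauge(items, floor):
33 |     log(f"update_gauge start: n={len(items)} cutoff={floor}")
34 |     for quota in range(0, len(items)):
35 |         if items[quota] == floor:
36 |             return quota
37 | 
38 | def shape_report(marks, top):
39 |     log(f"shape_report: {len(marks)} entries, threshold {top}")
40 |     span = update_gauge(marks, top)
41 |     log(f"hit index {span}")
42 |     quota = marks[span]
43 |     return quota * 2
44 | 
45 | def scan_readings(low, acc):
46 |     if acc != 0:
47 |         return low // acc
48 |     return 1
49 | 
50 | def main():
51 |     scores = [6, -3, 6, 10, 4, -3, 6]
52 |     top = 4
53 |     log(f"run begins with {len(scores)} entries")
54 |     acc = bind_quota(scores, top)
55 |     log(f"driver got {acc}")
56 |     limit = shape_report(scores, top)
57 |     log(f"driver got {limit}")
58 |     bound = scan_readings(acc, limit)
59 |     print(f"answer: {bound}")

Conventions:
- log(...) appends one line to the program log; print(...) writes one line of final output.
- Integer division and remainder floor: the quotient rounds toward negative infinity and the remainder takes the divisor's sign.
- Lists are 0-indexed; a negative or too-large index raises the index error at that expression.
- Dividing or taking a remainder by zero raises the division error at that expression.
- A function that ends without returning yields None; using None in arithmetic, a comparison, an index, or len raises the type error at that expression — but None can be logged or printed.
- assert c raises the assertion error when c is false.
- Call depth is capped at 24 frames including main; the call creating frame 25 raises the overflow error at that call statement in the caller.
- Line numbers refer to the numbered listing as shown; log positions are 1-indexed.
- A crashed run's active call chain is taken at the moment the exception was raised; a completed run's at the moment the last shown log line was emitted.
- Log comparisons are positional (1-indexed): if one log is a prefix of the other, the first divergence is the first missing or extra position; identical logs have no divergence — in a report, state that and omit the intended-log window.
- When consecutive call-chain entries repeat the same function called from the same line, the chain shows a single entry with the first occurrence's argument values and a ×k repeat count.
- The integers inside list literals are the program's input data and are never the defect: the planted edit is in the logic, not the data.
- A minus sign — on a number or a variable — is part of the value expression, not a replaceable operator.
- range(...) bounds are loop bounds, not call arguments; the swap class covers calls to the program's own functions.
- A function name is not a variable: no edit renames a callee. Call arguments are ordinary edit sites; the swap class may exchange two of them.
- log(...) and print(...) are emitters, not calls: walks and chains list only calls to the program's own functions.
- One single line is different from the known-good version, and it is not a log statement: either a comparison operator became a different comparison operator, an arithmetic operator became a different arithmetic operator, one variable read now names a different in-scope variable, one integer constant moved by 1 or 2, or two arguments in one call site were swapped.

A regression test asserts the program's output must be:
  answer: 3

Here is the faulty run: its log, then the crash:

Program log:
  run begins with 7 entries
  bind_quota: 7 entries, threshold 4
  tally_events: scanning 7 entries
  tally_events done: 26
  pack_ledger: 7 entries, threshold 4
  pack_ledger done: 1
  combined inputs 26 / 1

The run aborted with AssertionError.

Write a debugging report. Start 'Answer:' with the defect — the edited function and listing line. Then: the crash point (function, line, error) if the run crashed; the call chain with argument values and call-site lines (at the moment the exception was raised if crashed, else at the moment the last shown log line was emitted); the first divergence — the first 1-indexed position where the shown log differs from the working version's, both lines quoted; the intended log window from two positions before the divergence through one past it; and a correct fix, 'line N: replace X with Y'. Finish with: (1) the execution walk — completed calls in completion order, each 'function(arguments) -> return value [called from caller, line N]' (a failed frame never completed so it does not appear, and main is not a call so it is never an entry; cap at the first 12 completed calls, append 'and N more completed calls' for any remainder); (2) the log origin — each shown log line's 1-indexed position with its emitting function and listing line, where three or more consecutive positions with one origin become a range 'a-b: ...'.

Answer: the defect is in bind_quota at line 29.
Key fact: After 7 matching log lines the faulty run goes silent, while the working version continues with 'driver got 26'.
Crash: bind_quota, line 29, AssertionError.
Call chain: main -> bind_quota([6, -3, 6, 10, 4, -3, 6], 4) (called at line 54).
First divergence: position 8; the shown log stops at 7 lines while the working version next logs 'driver got 26'.
Intended log window:
  6: pack_ledger done: 1
  7: combined inputs 26 / 1
  8: driver got 26
  9: shape_report: 7 entries, threshold 4
Execution walk:
  tally_events([6, -3, 6, 10, 4, -3, 6]) -> 26  [called from bind_quota, line 26]
  pack_ledger([6, -3, 6, 10, 4, -3, 6], 4) -> 1  [called from bind_quota, line 27]
Origin of each log line:
  1: from main, line 53
  2: from bind_quota, line 25
  3: from tally_events, line 2
  4: from tally_events, line 6
  5: from pack_ledger, line 10
  6: from pack_ledger, line 15
  7: from bind_quota, line 28
A correct fix: line 29: replace `2` with `0`.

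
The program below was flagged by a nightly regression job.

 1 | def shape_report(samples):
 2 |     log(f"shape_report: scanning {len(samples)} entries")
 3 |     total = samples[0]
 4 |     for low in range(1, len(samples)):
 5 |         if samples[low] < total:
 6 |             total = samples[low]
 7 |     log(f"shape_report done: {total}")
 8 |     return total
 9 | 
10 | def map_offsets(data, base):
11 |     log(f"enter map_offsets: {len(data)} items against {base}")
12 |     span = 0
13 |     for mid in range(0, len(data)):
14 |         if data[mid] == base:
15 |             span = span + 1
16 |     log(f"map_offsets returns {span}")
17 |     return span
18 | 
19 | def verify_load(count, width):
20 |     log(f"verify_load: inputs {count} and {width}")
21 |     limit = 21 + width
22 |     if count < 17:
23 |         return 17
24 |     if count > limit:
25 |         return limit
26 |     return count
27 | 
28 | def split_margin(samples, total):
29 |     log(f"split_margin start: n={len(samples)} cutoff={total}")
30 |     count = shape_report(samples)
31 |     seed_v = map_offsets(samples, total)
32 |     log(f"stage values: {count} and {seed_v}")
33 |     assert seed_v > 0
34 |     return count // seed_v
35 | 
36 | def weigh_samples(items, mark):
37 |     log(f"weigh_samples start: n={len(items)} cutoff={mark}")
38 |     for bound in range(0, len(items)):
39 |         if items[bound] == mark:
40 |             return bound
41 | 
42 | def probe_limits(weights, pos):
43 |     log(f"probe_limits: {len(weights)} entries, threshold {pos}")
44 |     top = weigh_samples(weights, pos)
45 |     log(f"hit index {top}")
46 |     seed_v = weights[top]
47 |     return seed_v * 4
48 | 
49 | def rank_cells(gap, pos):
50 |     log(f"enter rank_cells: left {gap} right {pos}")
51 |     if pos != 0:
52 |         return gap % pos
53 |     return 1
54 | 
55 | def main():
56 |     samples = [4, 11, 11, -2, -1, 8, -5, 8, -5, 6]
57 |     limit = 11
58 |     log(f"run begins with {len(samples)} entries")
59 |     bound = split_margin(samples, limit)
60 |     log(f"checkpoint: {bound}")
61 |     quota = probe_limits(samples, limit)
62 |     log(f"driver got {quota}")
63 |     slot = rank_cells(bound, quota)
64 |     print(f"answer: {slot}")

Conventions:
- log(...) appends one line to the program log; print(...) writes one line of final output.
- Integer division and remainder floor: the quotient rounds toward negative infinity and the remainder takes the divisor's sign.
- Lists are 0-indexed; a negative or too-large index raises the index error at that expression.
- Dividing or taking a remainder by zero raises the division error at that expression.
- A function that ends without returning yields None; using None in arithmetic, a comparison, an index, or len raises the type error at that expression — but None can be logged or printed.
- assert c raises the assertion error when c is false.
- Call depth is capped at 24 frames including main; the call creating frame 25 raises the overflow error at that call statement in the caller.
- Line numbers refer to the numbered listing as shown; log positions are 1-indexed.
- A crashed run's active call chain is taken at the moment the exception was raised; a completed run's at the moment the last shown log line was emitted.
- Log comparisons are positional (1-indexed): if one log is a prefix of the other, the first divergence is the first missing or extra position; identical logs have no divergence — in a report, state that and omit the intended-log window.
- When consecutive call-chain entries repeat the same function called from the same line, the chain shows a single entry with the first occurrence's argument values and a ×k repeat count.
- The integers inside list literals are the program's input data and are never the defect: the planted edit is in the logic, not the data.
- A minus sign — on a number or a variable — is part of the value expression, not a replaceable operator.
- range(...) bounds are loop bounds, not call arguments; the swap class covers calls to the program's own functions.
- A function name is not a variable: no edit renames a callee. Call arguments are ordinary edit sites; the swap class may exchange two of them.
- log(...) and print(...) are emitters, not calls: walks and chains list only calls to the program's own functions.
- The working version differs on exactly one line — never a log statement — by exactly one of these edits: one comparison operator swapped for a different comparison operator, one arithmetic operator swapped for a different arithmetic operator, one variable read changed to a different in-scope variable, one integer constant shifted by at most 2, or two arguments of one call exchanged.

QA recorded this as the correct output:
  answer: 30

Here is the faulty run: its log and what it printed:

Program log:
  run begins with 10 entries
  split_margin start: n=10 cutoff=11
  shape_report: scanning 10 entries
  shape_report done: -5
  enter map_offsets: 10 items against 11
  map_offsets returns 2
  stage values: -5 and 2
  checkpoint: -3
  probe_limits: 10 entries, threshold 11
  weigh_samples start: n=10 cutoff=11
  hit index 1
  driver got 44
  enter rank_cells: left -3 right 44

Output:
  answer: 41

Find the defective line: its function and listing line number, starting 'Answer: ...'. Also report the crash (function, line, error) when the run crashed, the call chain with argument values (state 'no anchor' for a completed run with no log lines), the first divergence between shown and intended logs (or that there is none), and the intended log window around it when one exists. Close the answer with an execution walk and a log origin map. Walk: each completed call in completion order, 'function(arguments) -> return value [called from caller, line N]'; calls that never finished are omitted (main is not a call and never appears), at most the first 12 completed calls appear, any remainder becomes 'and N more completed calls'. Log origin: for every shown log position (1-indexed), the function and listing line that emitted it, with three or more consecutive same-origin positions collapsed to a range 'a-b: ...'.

Answer: the defect is in probe_limits at line 47.
Key fact: Log line 12 is where behavior first shows: 'driver got 44' appears instead of 'driver got 33'.
Call chain: main -> rank_cells(-3, 44) (called at line 63).
First divergence: position 12 — shown 'driver got 44', intended 'driver got 33'.
Intended log window:
  10: weigh_samples start: n=10 cutoff=11
  11: hit index 1
  12: driver got 33
  13: enter rank_cells: left -3 right 33
Execution walk:
  shape_report([4, 11, 11, -2, -1, 8, -5, 8, -5, 6]) -> -5  [called from split_margin, line 30]
  map_offsets([4, 11, 11, -2, -1, 8, -5, 8, -5, 6], 11) -> 2  [called from split_margin, line 31]
  split_margin([4, 11, 11, -2, -1, 8, -5, 8, -5, 6], 11) -> -3  [called from main, line 59]
  weigh_samples([4, 11, 11, -2, -1, 8, -5, 8, -5, 6], 11) -> 1  [called from probe_limits, line 44]
  probe_limits([4, 11, 11, -2, -1, 8, -5, 8, -5, 6], 11) -> 44  [called from main, line 61]
  rank_cells(-3, 44) -> 41  [called from main, line 63]
Log origins:
  1: from main, line 58
  2: from split_margin, line 29
  3: from shape_report, line 2
  4: from shape_report, line 7
  5: from map_offsets, line 11
  6: from map_offsets, line 16
  7: from split_margin, line 32
  8: from main, line 60
  9: from probe_limits, line 43
  10: from weigh_samples, line 37
  11: from probe_limits, line 45
  12: from main, line 62
  13: from rank_cells, line 50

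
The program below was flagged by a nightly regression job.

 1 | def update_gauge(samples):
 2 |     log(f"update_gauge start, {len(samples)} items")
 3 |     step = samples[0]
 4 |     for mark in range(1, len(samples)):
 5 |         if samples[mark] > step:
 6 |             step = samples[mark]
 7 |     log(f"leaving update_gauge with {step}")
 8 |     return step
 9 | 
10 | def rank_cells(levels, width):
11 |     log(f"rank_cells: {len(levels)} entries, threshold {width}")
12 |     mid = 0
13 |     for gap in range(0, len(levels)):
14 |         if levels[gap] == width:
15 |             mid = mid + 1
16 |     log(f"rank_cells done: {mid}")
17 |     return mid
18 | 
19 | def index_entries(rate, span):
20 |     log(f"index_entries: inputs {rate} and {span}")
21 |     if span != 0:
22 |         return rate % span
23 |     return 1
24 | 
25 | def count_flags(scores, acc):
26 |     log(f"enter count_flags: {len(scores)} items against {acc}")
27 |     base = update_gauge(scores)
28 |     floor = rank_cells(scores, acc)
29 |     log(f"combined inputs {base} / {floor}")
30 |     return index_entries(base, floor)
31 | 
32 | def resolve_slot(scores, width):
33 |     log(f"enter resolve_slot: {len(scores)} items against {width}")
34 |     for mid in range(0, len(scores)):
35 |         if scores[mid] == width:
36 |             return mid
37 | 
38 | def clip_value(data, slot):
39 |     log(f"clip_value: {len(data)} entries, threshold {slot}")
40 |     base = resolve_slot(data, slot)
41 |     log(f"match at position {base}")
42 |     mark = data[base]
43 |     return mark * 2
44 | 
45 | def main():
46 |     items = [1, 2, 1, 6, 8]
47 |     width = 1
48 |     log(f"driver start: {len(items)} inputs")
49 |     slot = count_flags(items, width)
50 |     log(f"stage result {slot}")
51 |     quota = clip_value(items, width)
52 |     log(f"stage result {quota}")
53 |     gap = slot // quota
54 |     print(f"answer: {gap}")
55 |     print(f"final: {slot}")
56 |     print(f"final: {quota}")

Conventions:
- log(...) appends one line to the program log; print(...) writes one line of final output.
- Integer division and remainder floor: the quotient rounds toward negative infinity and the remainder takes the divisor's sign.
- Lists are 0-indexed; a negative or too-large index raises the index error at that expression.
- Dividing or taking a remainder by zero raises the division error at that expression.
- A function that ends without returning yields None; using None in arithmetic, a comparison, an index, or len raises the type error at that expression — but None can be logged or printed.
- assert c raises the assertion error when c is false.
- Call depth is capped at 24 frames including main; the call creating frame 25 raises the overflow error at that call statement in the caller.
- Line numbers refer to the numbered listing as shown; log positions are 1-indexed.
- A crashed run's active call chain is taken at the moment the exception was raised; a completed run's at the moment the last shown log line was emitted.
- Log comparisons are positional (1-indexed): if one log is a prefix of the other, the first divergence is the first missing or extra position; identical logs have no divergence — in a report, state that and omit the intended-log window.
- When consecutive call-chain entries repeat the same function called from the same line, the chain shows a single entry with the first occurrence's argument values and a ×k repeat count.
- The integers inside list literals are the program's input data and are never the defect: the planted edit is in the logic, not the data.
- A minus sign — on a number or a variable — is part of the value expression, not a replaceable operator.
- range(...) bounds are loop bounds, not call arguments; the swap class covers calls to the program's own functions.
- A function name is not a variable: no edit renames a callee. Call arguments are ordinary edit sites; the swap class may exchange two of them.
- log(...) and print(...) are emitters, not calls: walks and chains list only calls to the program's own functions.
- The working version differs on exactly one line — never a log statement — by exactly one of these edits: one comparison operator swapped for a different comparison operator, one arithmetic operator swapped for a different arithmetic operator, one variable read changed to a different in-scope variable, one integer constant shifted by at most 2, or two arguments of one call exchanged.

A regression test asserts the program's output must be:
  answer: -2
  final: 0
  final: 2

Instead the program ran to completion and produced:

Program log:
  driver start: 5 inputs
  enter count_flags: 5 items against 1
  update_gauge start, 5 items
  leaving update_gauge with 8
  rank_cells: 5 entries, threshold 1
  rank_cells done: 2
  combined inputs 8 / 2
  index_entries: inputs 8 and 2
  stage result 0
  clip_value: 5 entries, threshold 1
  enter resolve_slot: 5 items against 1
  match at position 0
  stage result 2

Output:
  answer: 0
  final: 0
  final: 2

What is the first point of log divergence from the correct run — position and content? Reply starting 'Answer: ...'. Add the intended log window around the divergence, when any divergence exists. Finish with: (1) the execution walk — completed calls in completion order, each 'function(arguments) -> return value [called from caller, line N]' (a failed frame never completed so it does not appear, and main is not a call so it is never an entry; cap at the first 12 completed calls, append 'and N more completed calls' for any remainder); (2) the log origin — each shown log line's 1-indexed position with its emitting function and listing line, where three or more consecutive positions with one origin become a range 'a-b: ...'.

Answer: none — the logs agree in full.
Execution walk:
  update_gauge([1, 2, 1, 6, 8]) -> 8  [called from count_flags, line 27]
  rank_cells([1, 2, 1, 6, 8], 1) -> 2  [called from count_flags, line 28]
  index_entries(8, 2) -> 0  [called from count_flags, line 30]
  count_flags([1, 2, 1, 6, 8], 1) -> 0  [called from main, line 49]
  resolve_slot([1, 2, 1, 6, 8], 1) -> 0  [called from clip_value, line 40]
  clip_value([1, 2, 1, 6, 8], 1) -> 2  [called from main, line 51]
Log origin:
  1: logged in main at line 48
  2: logged in count_flags at line 26
  3: logged in update_gauge at line 2
  4: logged in update_gauge at line 7
  5: logged in rank_cells at line 11
  6: logged in rank_cells at line 16
  7: logged in count_flags at line 29
  8: logged in index_entries at line 20
  9: logged in main at line 50
  10: logged in clip_value at line 39
  11: logged in resolve_slot at line 33
  12: logged in clip_value at line 41
  13: logged in main at line 52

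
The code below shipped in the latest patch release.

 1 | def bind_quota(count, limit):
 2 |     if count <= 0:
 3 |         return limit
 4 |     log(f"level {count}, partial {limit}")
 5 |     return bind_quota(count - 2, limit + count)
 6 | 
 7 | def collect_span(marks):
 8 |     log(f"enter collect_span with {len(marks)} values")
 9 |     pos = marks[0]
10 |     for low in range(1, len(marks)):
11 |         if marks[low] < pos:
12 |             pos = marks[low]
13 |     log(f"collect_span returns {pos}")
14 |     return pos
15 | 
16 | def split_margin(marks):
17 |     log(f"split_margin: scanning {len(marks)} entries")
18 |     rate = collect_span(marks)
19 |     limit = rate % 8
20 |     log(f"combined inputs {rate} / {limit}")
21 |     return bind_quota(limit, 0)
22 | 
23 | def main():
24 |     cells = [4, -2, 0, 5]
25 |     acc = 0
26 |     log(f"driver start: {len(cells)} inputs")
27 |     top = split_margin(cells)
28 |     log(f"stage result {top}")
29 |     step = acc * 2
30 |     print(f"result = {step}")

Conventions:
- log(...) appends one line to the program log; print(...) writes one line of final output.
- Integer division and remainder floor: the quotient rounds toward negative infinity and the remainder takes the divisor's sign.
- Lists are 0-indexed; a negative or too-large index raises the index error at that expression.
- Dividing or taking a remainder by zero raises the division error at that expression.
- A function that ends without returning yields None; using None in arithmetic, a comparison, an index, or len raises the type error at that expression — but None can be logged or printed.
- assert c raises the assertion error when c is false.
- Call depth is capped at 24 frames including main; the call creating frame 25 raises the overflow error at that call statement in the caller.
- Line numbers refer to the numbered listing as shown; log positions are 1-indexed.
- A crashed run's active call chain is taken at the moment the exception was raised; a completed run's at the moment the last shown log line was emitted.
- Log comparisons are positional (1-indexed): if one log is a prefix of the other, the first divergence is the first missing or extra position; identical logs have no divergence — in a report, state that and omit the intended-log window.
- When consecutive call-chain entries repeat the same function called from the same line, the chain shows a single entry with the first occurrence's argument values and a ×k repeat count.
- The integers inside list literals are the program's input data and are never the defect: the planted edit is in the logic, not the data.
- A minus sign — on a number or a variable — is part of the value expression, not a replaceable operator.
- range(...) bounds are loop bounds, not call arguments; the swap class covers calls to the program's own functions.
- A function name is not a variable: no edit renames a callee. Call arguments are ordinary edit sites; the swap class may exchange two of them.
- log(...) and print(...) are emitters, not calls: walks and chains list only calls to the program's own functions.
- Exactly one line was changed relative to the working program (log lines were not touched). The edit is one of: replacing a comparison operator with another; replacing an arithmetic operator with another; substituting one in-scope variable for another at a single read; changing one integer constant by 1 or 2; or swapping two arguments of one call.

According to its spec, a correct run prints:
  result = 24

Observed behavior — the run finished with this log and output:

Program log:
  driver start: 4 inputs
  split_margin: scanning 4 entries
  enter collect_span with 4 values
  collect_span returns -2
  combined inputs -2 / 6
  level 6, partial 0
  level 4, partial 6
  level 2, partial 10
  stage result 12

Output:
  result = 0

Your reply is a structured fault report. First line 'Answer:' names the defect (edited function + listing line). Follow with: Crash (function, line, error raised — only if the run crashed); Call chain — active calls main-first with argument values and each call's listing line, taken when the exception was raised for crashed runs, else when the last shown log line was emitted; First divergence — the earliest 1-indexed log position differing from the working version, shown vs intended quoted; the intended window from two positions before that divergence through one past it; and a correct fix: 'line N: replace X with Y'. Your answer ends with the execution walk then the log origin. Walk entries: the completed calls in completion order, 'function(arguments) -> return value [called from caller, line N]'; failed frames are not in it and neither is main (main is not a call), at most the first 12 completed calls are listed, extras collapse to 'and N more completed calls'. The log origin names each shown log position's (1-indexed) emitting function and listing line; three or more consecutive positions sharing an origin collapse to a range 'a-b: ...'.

Answer: the defect is in main at line 29.
Core observation: No log line changed; the fault shows up purely in the output.
Call chain: main.
First divergence: there is none — every log position agrees.
Execution walk:
  collect_span([4, -2, 0, 5]) -> -2  [called from split_margin, line 18]
  bind_quota(0, 12) -> 12  [called from bind_quota, line 5]
  bind_quota(2, 10) -> 12  [called from bind_quota, line 5]
  bind_quota(4, 6) -> 12  [called from bind_quota, line 5]
  bind_quota(6, 0) -> 12  [called from split_margin, line 21]
  split_margin([4, -2, 0, 5]) -> 12  [called from main, line 27]
Log line origins:
  1: emitted by main (line 26)
  2: emitted by split_margin (line 17)
  3: emitted by collect_span (line 8)
  4: emitted by collect_span (line 13)
  5: emitted by split_margin (line 20)
  6-8: emitted by bind_quota (line 4)
  9: emitted by main (line 28)
A correct fix: line 29: replace `acc` with `top`.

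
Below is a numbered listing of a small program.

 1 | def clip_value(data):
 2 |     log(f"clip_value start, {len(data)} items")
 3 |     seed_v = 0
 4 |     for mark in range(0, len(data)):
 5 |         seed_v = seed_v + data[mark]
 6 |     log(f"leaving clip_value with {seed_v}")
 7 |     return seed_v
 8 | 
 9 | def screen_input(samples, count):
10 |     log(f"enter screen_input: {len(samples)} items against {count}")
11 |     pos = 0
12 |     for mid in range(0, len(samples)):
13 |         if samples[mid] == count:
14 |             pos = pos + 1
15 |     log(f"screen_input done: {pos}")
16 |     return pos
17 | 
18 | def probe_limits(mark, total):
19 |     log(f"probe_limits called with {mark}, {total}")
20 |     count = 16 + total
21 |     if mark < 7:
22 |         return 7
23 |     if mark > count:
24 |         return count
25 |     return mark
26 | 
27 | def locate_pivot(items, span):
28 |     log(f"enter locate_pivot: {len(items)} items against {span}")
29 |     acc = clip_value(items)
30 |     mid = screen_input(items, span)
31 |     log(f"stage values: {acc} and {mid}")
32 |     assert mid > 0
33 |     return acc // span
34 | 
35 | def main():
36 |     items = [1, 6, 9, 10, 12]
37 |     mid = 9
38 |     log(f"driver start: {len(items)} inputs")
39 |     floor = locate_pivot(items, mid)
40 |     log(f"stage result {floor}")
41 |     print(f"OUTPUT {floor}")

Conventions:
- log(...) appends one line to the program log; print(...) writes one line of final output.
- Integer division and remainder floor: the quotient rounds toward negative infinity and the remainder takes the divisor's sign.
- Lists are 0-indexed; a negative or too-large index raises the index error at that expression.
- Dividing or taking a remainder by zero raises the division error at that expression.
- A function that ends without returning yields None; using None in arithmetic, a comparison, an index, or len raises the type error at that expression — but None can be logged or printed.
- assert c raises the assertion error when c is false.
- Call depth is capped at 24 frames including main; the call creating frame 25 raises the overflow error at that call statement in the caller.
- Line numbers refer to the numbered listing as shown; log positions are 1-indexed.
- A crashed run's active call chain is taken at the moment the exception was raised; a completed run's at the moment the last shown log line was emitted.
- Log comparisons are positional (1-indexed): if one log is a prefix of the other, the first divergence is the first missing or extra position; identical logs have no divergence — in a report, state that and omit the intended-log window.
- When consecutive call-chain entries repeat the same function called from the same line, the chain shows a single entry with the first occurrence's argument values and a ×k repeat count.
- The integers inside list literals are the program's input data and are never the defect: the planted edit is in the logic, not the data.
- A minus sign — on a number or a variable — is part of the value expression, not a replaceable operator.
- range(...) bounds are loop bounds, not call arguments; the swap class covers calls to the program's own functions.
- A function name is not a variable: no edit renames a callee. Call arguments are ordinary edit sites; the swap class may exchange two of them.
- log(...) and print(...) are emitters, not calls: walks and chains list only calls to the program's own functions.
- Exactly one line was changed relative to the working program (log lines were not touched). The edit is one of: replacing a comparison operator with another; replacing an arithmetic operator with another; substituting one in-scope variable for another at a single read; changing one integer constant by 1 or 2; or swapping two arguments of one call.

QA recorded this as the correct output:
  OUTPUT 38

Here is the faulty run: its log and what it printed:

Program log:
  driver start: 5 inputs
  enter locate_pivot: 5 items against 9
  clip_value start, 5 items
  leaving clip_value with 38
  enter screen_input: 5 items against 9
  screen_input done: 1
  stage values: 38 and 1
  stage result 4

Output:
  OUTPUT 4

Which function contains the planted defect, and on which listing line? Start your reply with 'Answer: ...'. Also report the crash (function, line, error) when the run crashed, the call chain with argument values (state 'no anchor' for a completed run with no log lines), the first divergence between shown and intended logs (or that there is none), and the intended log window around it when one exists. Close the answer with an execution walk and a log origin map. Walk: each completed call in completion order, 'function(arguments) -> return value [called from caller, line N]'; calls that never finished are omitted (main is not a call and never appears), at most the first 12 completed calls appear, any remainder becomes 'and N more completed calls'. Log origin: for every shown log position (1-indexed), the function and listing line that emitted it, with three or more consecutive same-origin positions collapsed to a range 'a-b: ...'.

Answer: the defect is in locate_pivot at line 33.
The tell: Everything matches until log position 8, which reads 'stage result 4' in place of 'stage result 38'.
Call chain: main.
First divergence: position 8; shown 'stage result 4' vs intended 'stage result 38'.
Intended log window:
  6: screen_input done: 1
  7: stage values: 38 and 1
  8: stage result 38
Execution walk:
  clip_value([1, 6, 9, 10, 12]) -> 38  [called from locate_pivot, line 29]
  screen_input([1, 6, 9, 10, 12], 9) -> 1  [called from locate_pivot, line 30]
  locate_pivot([1, 6, 9, 10, 12], 9) -> 4  [called from main, line 39]
Log origin:
  1: from main, line 38
  2: from locate_pivot, line 28
  3: from clip_value, line 2
  4: from clip_value, line 6
  5: from screen_input, line 10
  6: from screen_input, line 15
  7: from locate_pivot, line 31
  8: from main, line 40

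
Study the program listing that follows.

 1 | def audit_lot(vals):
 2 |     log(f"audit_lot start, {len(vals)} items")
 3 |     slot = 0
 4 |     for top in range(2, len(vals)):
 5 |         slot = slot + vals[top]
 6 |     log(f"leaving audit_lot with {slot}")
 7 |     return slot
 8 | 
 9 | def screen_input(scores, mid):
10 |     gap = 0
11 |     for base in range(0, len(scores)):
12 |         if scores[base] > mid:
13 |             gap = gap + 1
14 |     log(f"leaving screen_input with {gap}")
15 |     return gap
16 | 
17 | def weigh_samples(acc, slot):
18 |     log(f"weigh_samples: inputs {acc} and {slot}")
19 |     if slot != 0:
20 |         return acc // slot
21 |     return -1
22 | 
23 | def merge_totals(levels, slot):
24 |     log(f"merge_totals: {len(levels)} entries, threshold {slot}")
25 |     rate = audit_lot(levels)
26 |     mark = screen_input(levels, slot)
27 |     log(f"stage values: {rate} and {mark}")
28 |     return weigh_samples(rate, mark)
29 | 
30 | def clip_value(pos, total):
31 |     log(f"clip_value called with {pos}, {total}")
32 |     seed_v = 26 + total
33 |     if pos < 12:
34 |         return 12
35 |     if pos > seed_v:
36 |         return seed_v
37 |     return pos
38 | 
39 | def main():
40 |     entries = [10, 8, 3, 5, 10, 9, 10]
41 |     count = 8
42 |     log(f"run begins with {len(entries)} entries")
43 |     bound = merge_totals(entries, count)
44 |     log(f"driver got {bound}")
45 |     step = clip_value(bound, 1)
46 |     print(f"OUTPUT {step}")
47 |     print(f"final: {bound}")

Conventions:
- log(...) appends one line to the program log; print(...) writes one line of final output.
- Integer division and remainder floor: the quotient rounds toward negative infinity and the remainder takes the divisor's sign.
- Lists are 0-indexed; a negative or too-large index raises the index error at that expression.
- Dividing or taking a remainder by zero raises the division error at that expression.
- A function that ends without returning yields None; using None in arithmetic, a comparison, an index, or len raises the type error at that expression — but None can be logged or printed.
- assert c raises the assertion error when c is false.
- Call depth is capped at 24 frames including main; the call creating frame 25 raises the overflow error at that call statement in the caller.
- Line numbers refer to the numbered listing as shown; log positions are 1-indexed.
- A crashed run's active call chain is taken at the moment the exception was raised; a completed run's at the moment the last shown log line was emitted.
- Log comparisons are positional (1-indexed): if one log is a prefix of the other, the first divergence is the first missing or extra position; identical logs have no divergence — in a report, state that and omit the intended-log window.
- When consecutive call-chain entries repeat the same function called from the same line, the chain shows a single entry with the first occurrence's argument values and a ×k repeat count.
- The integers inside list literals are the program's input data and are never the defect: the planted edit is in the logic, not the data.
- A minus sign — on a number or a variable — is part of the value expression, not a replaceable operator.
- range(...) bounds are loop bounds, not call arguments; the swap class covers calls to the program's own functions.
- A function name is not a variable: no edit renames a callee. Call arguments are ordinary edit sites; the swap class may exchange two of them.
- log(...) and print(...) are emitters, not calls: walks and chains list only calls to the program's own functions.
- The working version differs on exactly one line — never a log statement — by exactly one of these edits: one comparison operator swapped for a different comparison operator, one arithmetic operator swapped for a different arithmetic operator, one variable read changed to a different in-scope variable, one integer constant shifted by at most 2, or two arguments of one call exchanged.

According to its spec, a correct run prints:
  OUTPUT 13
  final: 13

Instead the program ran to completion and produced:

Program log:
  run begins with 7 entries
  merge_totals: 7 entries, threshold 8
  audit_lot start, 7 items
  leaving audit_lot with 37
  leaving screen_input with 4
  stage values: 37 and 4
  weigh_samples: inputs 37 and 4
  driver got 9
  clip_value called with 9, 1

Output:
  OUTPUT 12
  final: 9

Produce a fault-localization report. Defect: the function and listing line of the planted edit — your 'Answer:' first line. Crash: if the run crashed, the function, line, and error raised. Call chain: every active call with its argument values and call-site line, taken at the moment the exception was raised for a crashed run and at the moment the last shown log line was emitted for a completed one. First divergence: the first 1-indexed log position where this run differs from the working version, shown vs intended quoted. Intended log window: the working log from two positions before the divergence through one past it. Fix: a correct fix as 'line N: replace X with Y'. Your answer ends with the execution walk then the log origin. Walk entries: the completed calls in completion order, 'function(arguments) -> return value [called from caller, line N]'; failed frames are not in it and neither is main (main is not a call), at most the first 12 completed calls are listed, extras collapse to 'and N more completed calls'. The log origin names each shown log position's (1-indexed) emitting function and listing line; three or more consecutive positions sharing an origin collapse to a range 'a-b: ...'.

Answer: the defect is in audit_lot at line 4.
The tell: At log position 4 the runs split — shown 'leaving audit_lot with 37', but the working version logs 'leaving audit_lot with 55'.
Call chain: main -> clip_value(9, 1) (called at line 45).
First divergence: position 4 — the shown line 'leaving audit_lot with 37' should read 'leaving audit_lot with 55'.
Intended log window:
  2: merge_totals: 7 entries, threshold 8
  3: audit_lot start, 7 items
  4: leaving audit_lot with 55
  5: leaving screen_input with 4
Execution walk:
  audit_lot([10, 8, 3, 5, 10, 9, 10]) -> 37  [called from merge_totals, line 25]
  screen_input([10, 8, 3, 5, 10, 9, 10], 8) -> 4  [called from merge_totals, line 26]
  weigh_samples(37, 4) -> 9  [called from merge_totals, line 28]
  merge_totals([10, 8, 3, 5, 10, 9, 10], 8) -> 9  [called from main, line 43]
  clip_value(9, 1) -> 12  [called from main, line 45]
Log origin:
  1: logged in main at line 42
  2: logged in merge_totals at line 24
  3: logged in audit_lot at line 2
  4: logged in audit_lot at line 6
  5: logged in screen_input at line 14
  6: logged in merge_totals at line 27
  7: logged in weigh_samples at line 18
  8: logged in main at line 44
  9: logged in clip_value at line 31
A correct fix: line 4: replace `2` with `0`.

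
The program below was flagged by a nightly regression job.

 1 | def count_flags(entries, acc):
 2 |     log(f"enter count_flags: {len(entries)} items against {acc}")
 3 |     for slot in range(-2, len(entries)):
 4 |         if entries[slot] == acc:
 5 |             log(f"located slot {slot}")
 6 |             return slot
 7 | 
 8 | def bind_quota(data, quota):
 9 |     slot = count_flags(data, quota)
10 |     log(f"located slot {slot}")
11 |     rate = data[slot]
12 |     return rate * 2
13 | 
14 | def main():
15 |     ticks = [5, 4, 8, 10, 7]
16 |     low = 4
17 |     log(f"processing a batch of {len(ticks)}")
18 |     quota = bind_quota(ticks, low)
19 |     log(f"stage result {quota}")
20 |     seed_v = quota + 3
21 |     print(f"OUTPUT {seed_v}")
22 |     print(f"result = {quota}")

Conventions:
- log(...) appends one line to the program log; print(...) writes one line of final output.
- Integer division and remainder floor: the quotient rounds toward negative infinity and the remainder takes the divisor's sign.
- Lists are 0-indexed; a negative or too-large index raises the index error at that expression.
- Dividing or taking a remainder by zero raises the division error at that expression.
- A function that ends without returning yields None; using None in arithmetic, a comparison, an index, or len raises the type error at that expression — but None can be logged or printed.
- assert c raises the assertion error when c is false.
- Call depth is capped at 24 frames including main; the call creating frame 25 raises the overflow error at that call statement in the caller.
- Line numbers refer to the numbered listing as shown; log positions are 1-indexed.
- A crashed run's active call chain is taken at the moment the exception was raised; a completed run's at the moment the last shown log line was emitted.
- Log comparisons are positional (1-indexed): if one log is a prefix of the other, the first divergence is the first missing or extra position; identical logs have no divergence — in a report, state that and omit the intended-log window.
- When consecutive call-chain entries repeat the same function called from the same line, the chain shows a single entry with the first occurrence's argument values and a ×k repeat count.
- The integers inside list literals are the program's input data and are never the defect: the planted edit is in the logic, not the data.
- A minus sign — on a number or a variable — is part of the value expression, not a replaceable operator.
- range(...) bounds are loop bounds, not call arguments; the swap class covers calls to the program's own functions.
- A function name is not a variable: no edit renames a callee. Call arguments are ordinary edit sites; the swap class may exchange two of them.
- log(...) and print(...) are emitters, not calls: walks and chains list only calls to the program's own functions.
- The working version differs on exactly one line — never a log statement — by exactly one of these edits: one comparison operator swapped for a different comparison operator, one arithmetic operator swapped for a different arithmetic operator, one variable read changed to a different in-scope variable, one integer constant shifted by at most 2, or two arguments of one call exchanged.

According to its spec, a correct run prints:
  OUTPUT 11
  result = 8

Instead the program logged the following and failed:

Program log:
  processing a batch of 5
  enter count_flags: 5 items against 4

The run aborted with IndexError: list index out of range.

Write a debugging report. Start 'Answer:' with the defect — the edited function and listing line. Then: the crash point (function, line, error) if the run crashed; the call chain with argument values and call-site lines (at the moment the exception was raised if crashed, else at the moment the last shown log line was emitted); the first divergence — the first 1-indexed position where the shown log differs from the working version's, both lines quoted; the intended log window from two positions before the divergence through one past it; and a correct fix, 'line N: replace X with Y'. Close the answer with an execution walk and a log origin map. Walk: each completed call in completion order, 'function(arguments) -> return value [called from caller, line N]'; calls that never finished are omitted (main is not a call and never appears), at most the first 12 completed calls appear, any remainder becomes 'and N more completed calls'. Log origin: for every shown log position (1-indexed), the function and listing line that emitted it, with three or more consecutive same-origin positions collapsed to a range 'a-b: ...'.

Answer: the defect is in count_flags at line 3.
Key observation: After 2 matching log lines the faulty run goes silent, while the working version continues with 'located slot 1'.
Crash: count_flags, line 4, IndexError.
Call chain: main -> bind_quota([5, 4, 8, 10, 7], 4) (called at line 18) -> count_flags([5, 4, 8, 10, 7], 4) (called at line 9).
First divergence: position 3 — the faulty run's log ends after 2 lines; the working version continues with 'located slot 1'.
Intended log window:
  1: processing a batch of 5
  2: enter count_flags: 5 items against 4
  3: located slot 1
  4: located slot 1
Execution walk:
  (no call completed)
Log line origins:
  1 — main, line 17
  2 — count_flags, line 2
A correct fix: line 3: replace `-2` with `0`.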